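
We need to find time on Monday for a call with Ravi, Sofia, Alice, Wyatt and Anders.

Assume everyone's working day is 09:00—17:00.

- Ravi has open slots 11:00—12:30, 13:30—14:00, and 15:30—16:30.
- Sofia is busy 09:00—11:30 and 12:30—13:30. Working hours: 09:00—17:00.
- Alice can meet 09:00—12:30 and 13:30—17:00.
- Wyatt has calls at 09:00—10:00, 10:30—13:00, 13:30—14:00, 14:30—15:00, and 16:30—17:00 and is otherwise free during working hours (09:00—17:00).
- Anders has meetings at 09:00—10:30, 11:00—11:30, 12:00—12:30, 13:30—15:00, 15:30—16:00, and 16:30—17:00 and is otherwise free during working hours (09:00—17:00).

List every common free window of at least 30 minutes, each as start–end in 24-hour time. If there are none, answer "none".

16:00–16:30

Sofia free within 09:00–17:00: 11:30–12:30, 13:30–17:00.
Wyatt free within 09:00–17:00: 10:00–10:30, 13:00–13:30, 14:00–14:30, 15:00–16:30.
Anders free within 09:00–17:00: 10:30–11:00, 11:30–12:00, 12:30–13:30, 15:00–15:30, 16:00–16:30.
Ravi ∩ Sofia: 11:30–12:30, 13:30–14:00, 15:30–16:30.
Ravi ∩ Sofia ∩ Alice: 11:30–12:30, 13:30–14:00, 15:30–16:30.
Ravi ∩ Sofia ∩ Alice ∩ Wyatt: 15:30–16:30.
Ravi ∩ Sofia ∩ Alice ∩ Wyatt ∩ Anders: 16:00–16:30.
Windows ≥ 30 min: 16:00–16:30.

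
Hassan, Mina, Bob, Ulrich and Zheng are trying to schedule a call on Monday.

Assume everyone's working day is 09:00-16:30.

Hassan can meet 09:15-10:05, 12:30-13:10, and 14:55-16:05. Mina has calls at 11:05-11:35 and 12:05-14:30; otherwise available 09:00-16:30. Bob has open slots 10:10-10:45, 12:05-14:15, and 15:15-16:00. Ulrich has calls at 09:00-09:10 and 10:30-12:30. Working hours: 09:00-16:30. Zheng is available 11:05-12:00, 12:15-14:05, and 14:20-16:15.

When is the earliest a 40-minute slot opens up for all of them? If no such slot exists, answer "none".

15:15

Mina free within 09:00–16:30: 09:00–11:05, 11:35–12:05, 14:30–16:30.
Ulrich free within 09:00–16:30: 09:10–10:30, 12:30–16:30.
Hassan ∩ Mina: 09:15–10:05, 14:55–16:05.
Hassan ∩ Mina ∩ Bob: 15:15–16:00.
Hassan ∩ Mina ∩ Bob ∩ Ulrich: 15:15–16:00.
Hassan ∩ Mina ∩ Bob ∩ Ulrich ∩ Zheng: 15:15–16:00.
Windows ≥ 40 min: 15:15–16:00.
Earliest such window starts at 15:15.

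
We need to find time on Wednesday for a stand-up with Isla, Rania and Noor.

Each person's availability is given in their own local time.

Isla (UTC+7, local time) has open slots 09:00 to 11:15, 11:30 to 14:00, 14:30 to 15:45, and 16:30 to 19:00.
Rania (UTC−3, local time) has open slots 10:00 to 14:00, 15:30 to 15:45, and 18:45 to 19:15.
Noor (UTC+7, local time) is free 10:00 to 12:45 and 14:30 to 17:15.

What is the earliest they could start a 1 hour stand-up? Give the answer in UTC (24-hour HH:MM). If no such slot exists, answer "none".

none

Isla → UTC: 02:00–04:15, 04:30–07:00, 07:30–08:45, 09:30–12:00.
Rania → UTC: 13:00–17:00, 18:30–18:45, 21:45–22:15.
Noor → UTC: 03:00–05:45, 07:30–10:15.
Isla ∩ Rania: (none).
Isla ∩ Rania ∩ Noor: (none).
Windows ≥ 60 min: (none).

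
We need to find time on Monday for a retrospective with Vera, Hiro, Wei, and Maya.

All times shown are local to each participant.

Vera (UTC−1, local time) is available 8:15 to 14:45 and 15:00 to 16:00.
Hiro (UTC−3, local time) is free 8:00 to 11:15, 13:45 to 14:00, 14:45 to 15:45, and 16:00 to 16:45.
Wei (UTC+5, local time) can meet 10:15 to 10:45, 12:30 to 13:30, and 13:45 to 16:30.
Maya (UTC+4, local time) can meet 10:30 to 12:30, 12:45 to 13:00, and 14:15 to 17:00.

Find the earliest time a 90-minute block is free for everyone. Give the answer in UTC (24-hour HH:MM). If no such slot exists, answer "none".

none

Vera → UTC: 09:15–15:45, 16:00–17:00.
Hiro → UTC: 11:00–14:15, 16:45–17:00, 17:45–18:45, 19:00–19:45.
Wei → UTC: 05:15–05:45, 07:30–08:30, 08:45–11:30.
Maya → UTC: 06:30–08:30, 08:45–09:00, 10:15–13:00.
Vera ∩ Hiro: 11:00–14:15, 16:45–17:00.
Vera ∩ Hiro ∩ Wei: 11:00–11:30.
Vera ∩ Hiro ∩ Wei ∩ Maya: 11:00–11:30.
Windows ≥ 90 min: (none).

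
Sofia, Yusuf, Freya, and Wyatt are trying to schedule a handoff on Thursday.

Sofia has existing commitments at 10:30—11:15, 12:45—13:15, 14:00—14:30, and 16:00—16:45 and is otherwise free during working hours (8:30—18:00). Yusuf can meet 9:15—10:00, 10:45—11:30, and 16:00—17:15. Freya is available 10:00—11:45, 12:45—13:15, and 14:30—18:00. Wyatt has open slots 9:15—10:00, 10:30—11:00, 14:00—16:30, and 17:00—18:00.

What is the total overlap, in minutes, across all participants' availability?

15 minutes

Sofia free within 08:30–18:00: 08:30–10:30, 11:15–12:45, 13:15–14:00, 14:30–16:00, 16:45–18:00.
Sofia ∩ Yusuf: 09:15–10:00, 11:15–11:30, 16:45–17:15.
Sofia ∩ Yusuf ∩ Freya: 11:15–11:30, 16:45–17:15.
Sofia ∩ Yusuf ∩ Freya ∩ Wyatt: 17:00–17:15.
Total common minutes: 15.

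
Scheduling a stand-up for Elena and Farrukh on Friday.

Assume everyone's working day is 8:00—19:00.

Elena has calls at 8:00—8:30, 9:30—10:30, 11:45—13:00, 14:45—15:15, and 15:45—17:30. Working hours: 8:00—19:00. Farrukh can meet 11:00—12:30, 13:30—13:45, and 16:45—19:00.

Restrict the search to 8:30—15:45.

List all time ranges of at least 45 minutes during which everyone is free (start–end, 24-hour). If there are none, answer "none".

11:00–11:45

Elena free within 08:00–19:00: 08:30–09:30, 10:30–11:45, 13:00–14:45, 15:15–15:45, 17:30–19:00.
Elena ∩ Farrukh: 11:00–11:45, 13:30–13:45, 17:30–19:00.
Restricted to 08:30–15:45: 11:00–11:45, 13:30–13:45.
Windows ≥ 45 min: 11:00–11:45.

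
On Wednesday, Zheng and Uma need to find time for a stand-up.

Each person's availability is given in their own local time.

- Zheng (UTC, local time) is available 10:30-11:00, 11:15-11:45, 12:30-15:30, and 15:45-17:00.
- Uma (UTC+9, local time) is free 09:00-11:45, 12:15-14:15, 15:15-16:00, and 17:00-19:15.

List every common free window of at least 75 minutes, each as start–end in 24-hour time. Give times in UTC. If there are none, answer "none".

none

Zheng → UTC: 10:30–11:00, 11:15–11:45, 12:30–15:30, 15:45–17:00.
Uma → UTC: 00:00–02:45, 03:15–05:15, 06:15–07:00, 08:00–10:15.
Zheng ∩ Uma: (none).
Windows ≥ 75 min: (none).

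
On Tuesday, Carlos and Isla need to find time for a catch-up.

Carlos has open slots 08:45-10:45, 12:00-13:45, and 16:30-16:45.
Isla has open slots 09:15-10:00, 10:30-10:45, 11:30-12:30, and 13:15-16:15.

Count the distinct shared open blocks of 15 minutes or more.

4

Carlos ∩ Isla: 09:15–10:00, 10:30–10:45, 12:00–12:30, 13:15–13:45.
Windows ≥ 15 min: 09:15–10:00, 10:30–10:45, 12:00–12:30, 13:15–13:45.
That's 4 windows.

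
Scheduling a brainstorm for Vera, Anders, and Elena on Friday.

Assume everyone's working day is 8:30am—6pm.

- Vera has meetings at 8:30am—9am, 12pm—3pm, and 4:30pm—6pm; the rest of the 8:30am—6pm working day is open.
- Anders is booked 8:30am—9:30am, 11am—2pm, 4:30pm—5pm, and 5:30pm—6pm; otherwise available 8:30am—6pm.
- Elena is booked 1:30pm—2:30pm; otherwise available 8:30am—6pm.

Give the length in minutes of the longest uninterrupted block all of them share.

Vera free within 08:30–18:00: 09:00–12:00, 15:00–16:30.
Anders free within 08:30–18:00: 09:30–11:00, 14:00–16:30, 17:00–17:30.
Elena free within 08:30–18:00: 08:30–13:30, 14:30–18:00.
Vera ∩ Anders: 09:30–11:00, 15:00–16:30.
Vera ∩ Anders ∩ Elena: 09:30–11:00, 15:00–16:30.
Common window lengths: 90, 90 min; longest is 90.

90 minutes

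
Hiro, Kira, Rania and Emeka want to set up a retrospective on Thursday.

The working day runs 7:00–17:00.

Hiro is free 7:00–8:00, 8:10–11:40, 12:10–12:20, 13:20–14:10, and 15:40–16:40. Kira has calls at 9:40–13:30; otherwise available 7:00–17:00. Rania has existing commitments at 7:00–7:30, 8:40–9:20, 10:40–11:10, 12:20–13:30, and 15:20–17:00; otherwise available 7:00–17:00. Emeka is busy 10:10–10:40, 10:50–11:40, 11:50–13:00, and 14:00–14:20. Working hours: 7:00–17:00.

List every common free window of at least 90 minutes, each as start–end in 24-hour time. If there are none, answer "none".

none

Kira free within 07:00–17:00: 07:00–09:40, 13:30–17:00.
Rania free within 07:00–17:00: 07:30–08:40, 09:20–10:40, 11:10–12:20, 13:30–15:20.
Emeka free within 07:00–17:00: 07:00–10:10, 10:40–10:50, 11:40–11:50, 13:00–14:00, 14:20–17:00.
Hiro ∩ Kira: 07:00–08:00, 08:10–09:40, 13:30–14:10, 15:40–16:40.
Hiro ∩ Kira ∩ Rania: 07:30–08:00, 08:10–08:40, 09:20–09:40, 13:30–14:10.
Hiro ∩ Kira ∩ Rania ∩ Emeka: 07:30–08:00, 08:10–08:40, 09:20–09:40, 13:30–14:00.
Windows ≥ 90 min: (none).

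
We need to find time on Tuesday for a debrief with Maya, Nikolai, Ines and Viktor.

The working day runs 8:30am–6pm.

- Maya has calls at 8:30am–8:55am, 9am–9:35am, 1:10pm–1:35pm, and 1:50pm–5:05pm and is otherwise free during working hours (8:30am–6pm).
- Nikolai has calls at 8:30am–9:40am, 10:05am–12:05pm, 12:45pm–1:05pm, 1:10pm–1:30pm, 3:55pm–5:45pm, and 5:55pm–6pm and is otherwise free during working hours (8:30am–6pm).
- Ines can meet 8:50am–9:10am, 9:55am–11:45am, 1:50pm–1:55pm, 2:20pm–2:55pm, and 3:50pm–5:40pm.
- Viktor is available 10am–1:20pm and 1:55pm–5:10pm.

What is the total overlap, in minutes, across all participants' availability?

5 minutes

Maya free within 08:30–18:00: 08:55–09:00, 09:35–13:10, 13:35–13:50, 17:05–18:00.
Nikolai free within 08:30–18:00: 09:40–10:05, 12:05–12:45, 13:05–13:10, 13:30–15:55, 17:45–17:55.
Maya ∩ Nikolai: 09:40–10:05, 12:05–12:45, 13:05–13:10, 13:35–13:50, 17:45–17:55.
Maya ∩ Nikolai ∩ Ines: 09:55–10:05.
Maya ∩ Nikolai ∩ Ines ∩ Viktor: 10:00–10:05.
Total common minutes: 5.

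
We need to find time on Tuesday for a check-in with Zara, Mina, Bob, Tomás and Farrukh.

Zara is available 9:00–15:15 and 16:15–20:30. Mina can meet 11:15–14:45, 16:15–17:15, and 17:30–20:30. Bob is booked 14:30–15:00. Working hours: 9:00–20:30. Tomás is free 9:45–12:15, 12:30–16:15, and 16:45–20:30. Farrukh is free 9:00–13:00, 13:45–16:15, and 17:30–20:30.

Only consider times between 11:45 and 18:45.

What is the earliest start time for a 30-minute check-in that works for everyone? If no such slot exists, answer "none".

11:45

Bob free within 09:00–20:30: 09:00–14:30, 15:00–20:30.
Zara ∩ Mina: 11:15–14:45, 16:15–17:15, 17:30–20:30.
Zara ∩ Mina ∩ Bob: 11:15–14:30, 16:15–17:15, 17:30–20:30.
Zara ∩ Mina ∩ Bob ∩ Tomás: 11:15–12:15, 12:30–14:30, 16:45–17:15, 17:30–20:30.
Zara ∩ Mina ∩ Bob ∩ Tomás ∩ Farrukh: 11:15–12:15, 12:30–13:00, 13:45–14:30, 17:30–20:30.
Restricted to 11:45–18:45: 11:45–12:15, 12:30–13:00, 13:45–14:30, 17:30–18:45.
Windows ≥ 30 min: 11:45–12:15, 12:30–13:00, 13:45–14:30, 17:30–18:45.
Earliest such window starts at 11:45.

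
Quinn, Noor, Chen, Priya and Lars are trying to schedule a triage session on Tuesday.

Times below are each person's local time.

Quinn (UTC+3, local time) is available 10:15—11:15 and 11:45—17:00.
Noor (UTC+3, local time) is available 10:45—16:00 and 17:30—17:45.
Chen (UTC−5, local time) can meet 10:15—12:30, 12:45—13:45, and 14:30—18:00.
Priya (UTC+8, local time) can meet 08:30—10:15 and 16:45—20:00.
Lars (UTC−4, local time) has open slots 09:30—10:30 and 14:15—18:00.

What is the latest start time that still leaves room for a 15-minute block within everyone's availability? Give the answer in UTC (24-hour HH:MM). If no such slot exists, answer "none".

Quinn → UTC: 07:15–08:15, 08:45–14:00.
Noor → UTC: 07:45–13:00, 14:30–14:45.
Chen → UTC: 15:15–17:30, 17:45–18:45, 19:30–23:00.
Priya → UTC: 00:30–02:15, 08:45–12:00.
Lars → UTC: 13:30–14:30, 18:15–22:00.
Quinn ∩ Noor: 07:45–08:15, 08:45–13:00.
Quinn ∩ Noor ∩ Chen: (none).
Quinn ∩ Noor ∩ Chen ∩ Priya: (none).
Quinn ∩ Noor ∩ Chen ∩ Priya ∩ Lars: (none).
Windows ≥ 15 min: (none).

none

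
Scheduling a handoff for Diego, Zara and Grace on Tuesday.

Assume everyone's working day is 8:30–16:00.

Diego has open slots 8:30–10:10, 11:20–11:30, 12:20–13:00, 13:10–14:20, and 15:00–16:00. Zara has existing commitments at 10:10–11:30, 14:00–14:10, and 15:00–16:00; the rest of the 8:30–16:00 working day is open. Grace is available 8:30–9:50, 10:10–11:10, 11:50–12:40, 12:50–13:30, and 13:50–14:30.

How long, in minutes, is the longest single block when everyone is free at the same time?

Zara free within 08:30–16:00: 08:30–10:10, 11:30–14:00, 14:10–15:00.
Diego ∩ Zara: 08:30–10:10, 12:20–13:00, 13:10–14:00, 14:10–14:20.
Diego ∩ Zara ∩ Grace: 08:30–09:50, 12:20–12:40, 12:50–13:00, 13:10–13:30, 13:50–14:00, 14:10–14:20.
Common window lengths: 80, 20, 10, 20, 10, 10 min; longest is 80.

80 minutes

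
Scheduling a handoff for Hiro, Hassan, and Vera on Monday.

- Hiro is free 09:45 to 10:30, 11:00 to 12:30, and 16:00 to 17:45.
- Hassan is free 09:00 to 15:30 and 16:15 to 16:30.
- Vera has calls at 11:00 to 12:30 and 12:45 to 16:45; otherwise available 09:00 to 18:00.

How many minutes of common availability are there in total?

45 minutes

Vera free within 09:00–18:00: 09:00–11:00, 12:30–12:45, 16:45–18:00.
Hiro ∩ Hassan: 09:45–10:30, 11:00–12:30, 16:15–16:30.
Hiro ∩ Hassan ∩ Vera: 09:45–10:30.
Total common minutes: 45.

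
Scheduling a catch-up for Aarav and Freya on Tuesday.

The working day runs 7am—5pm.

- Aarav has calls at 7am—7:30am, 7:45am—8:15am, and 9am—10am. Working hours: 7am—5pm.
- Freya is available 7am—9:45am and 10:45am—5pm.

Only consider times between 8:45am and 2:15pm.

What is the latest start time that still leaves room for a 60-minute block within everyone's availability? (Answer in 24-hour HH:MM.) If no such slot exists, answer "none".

Aarav free within 07:00–17:00: 07:30–07:45, 08:15–09:00, 10:00–17:00.
Aarav ∩ Freya: 07:30–07:45, 08:15–09:00, 10:45–17:00.
Restricted to 08:45–14:15: 08:45–09:00, 10:45–14:15.
Windows ≥ 60 min: 10:45–14:15.
Latest start in the last window 10:45–14:15 is 14:15 − 60 min = 13:15.

13:15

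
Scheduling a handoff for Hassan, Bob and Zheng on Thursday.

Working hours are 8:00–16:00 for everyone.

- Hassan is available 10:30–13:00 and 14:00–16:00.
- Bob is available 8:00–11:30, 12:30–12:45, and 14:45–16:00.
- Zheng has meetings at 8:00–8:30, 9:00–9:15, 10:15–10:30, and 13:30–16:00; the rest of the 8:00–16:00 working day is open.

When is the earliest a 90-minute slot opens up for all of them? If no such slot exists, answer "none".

Zheng free within 08:00–16:00: 08:30–09:00, 09:15–10:15, 10:30–13:30.
Hassan ∩ Bob: 10:30–11:30, 12:30–12:45, 14:45–16:00.
Hassan ∩ Bob ∩ Zheng: 10:30–11:30, 12:30–12:45.
Windows ≥ 90 min: (none).

none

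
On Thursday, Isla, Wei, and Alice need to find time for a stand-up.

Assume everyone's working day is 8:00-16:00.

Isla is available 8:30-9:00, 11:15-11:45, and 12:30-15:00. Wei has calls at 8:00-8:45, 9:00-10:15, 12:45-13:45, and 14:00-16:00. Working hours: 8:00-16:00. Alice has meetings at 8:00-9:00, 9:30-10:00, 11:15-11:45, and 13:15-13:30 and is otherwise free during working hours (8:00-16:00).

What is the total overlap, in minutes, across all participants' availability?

30 minutes

Wei free within 08:00–16:00: 08:45–09:00, 10:15–12:45, 13:45–14:00.
Alice free within 08:00–16:00: 09:00–09:30, 10:00–11:15, 11:45–13:15, 13:30–16:00.
Isla ∩ Wei: 08:45–09:00, 11:15–11:45, 12:30–12:45, 13:45–14:00.
Isla ∩ Wei ∩ Alice: 12:30–12:45, 13:45–14:00.
Total common minutes: 15 + 15 = 30.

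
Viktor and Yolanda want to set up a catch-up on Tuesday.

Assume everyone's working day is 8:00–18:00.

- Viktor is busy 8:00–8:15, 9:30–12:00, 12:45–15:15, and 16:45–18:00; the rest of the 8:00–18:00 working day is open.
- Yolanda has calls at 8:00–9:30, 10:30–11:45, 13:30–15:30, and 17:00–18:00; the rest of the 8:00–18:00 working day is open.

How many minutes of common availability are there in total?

Viktor free within 08:00–18:00: 08:15–09:30, 12:00–12:45, 15:15–16:45.
Yolanda free within 08:00–18:00: 09:30–10:30, 11:45–13:30, 15:30–17:00.
Viktor ∩ Yolanda: 12:00–12:45, 15:30–16:45.
Total common minutes: 45 + 75 = 120.

120 minutes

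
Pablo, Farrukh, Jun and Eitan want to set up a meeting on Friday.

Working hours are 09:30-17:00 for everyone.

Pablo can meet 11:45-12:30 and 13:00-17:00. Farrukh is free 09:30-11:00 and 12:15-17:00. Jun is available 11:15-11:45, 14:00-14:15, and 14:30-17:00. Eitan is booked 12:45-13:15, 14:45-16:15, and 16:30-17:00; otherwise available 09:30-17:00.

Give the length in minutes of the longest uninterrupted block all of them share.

15 minutes

Eitan free within 09:30–17:00: 09:30–12:45, 13:15–14:45, 16:15–16:30.
Pablo ∩ Farrukh: 12:15–12:30, 13:00–17:00.
Pablo ∩ Farrukh ∩ Jun: 14:00–14:15, 14:30–17:00.
Pablo ∩ Farrukh ∩ Jun ∩ Eitan: 14:00–14:15, 14:30–14:45, 16:15–16:30.
Common window lengths: 15, 15, 15 min; longest is 15.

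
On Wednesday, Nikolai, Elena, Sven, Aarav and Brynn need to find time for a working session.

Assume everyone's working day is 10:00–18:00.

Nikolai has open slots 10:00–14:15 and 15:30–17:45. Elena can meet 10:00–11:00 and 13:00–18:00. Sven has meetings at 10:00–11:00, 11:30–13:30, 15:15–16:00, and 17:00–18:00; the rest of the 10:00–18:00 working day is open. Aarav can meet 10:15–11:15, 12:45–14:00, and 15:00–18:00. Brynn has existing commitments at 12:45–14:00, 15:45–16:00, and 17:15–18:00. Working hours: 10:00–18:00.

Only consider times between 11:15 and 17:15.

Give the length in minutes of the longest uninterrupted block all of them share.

Sven free within 10:00–18:00: 11:00–11:30, 13:30–15:15, 16:00–17:00.
Brynn free within 10:00–18:00: 10:00–12:45, 14:00–15:45, 16:00–17:15.
Nikolai ∩ Elena: 10:00–11:00, 13:00–14:15, 15:30–17:45.
Nikolai ∩ Elena ∩ Sven: 13:30–14:15, 16:00–17:00.
Nikolai ∩ Elena ∩ Sven ∩ Aarav: 13:30–14:00, 16:00–17:00.
Nikolai ∩ Elena ∩ Sven ∩ Aarav ∩ Brynn: 16:00–17:00.
Restricted to 11:15–17:15: 16:00–17:00.
Single common window of 60 minutes.

60 minutes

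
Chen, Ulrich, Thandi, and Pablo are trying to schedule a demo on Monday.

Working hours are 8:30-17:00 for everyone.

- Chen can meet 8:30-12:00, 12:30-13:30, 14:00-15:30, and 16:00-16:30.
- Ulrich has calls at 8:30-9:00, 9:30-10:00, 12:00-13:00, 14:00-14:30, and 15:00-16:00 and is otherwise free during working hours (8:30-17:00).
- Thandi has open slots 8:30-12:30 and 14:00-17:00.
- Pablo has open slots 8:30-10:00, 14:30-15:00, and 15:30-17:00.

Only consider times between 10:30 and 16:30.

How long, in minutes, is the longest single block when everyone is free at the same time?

30 minutes

Ulrich free within 08:30–17:00: 09:00–09:30, 10:00–12:00, 13:00–14:00, 14:30–15:00, 16:00–17:00.
Chen ∩ Ulrich: 09:00–09:30, 10:00–12:00, 13:00–13:30, 14:30–15:00, 16:00–16:30.
Chen ∩ Ulrich ∩ Thandi: 09:00–09:30, 10:00–12:00, 14:30–15:00, 16:00–16:30.
Chen ∩ Ulrich ∩ Thandi ∩ Pablo: 09:00–09:30, 14:30–15:00, 16:00–16:30.
Restricted to 10:30–16:30: 14:30–15:00, 16:00–16:30.
Common window lengths: 30, 30 min; longest is 30.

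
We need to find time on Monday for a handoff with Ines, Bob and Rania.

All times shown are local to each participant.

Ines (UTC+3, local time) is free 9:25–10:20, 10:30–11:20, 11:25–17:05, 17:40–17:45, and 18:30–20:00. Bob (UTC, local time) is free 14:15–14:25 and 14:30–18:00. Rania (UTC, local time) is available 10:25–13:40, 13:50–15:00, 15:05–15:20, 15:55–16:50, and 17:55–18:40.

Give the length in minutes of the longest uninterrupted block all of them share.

55 minutes

Ines → UTC: 06:25–07:20, 07:30–08:20, 08:25–14:05, 14:40–14:45, 15:30–17:00.
Bob → UTC: 14:15–14:25, 14:30–18:00.
Rania → UTC: 10:25–13:40, 13:50–15:00, 15:05–15:20, 15:55–16:50, 17:55–18:40.
Ines ∩ Bob: 14:40–14:45, 15:30–17:00.
Ines ∩ Bob ∩ Rania: 14:40–14:45, 15:55–16:50.
Common window lengths: 5, 55 min; longest is 55.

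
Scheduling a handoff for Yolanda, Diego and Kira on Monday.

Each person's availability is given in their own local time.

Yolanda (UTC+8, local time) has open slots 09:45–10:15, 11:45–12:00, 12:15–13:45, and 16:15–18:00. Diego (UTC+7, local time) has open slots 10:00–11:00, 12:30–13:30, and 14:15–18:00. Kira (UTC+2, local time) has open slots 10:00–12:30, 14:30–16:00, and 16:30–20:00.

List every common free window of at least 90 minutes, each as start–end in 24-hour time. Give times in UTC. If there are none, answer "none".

08:15–10:00

Yolanda → UTC: 01:45–02:15, 03:45–04:00, 04:15–05:45, 08:15–10:00.
Diego → UTC: 03:00–04:00, 05:30–06:30, 07:15–11:00.
Kira → UTC: 08:00–10:30, 12:30–14:00, 14:30–18:00.
Yolanda ∩ Diego: 03:45–04:00, 05:30–05:45, 08:15–10:00.
Yolanda ∩ Diego ∩ Kira: 08:15–10:00.
Windows ≥ 90 min: 08:15–10:00.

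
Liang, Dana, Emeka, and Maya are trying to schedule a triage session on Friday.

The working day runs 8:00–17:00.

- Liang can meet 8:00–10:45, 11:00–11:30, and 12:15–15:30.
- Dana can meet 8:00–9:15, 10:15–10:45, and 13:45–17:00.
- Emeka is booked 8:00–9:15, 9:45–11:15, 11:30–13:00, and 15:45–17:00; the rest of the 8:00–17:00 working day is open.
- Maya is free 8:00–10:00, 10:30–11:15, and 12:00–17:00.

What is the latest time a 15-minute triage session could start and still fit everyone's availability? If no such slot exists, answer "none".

15:15

Emeka free within 08:00–17:00: 09:15–09:45, 11:15–11:30, 13:00–15:45.
Liang ∩ Dana: 08:00–09:15, 10:15–10:45, 13:45–15:30.
Liang ∩ Dana ∩ Emeka: 13:45–15:30.
Liang ∩ Dana ∩ Emeka ∩ Maya: 13:45–15:30.
Windows ≥ 15 min: 13:45–15:30.
Latest start in the last window 13:45–15:30 is 15:30 − 15 min = 15:15.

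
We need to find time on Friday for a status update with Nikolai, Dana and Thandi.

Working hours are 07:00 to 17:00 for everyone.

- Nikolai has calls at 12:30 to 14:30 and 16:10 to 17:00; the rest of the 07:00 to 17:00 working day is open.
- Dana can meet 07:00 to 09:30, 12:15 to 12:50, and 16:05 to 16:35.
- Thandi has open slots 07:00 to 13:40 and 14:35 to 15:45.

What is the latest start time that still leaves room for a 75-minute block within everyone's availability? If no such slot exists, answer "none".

Nikolai free within 07:00–17:00: 07:00–12:30, 14:30–16:10.
Nikolai ∩ Dana: 07:00–09:30, 12:15–12:30, 16:05–16:10.
Nikolai ∩ Dana ∩ Thandi: 07:00–09:30, 12:15–12:30.
Windows ≥ 75 min: 07:00–09:30.
Latest start in the last window 07:00–09:30 is 09:30 − 75 min = 08:15.

08:15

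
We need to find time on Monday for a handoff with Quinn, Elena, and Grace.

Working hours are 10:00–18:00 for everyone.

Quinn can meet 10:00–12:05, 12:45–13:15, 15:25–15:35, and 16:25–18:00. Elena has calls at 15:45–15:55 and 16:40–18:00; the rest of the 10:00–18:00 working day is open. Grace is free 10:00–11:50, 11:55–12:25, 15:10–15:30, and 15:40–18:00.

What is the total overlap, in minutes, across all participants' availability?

140 minutes

Elena free within 10:00–18:00: 10:00–15:45, 15:55–16:40.
Quinn ∩ Elena: 10:00–12:05, 12:45–13:15, 15:25–15:35, 16:25–16:40.
Quinn ∩ Elena ∩ Grace: 10:00–11:50, 11:55–12:05, 15:25–15:30, 16:25–16:40.
Total common minutes: 110 + 10 + 5 + 15 = 140.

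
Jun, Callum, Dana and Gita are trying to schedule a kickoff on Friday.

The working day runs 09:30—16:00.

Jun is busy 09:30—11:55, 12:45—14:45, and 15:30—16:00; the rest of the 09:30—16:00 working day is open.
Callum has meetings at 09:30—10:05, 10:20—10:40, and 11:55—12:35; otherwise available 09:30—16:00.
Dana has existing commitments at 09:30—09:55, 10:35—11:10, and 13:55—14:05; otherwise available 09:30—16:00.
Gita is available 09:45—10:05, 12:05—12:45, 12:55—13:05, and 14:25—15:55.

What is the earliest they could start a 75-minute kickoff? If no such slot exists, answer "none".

none

Jun free within 09:30–16:00: 11:55–12:45, 14:45–15:30.
Callum free within 09:30–16:00: 10:05–10:20, 10:40–11:55, 12:35–16:00.
Dana free within 09:30–16:00: 09:55–10:35, 11:10–13:55, 14:05–16:00.
Jun ∩ Callum: 12:35–12:45, 14:45–15:30.
Jun ∩ Callum ∩ Dana: 12:35–12:45, 14:45–15:30.
Jun ∩ Callum ∩ Dana ∩ Gita: 12:35–12:45, 14:45–15:30.
Windows ≥ 75 min: (none).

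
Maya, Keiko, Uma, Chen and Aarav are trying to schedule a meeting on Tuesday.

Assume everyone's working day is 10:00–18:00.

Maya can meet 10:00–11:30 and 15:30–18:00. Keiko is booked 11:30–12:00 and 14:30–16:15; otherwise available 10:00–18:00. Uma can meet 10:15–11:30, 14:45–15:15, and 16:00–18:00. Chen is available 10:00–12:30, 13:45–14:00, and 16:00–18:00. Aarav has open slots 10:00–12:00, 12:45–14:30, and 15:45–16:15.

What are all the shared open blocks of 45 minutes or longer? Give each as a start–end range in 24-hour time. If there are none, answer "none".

10:15–11:30

Keiko free within 10:00–18:00: 10:00–11:30, 12:00–14:30, 16:15–18:00.
Maya ∩ Keiko: 10:00–11:30, 16:15–18:00.
Maya ∩ Keiko ∩ Uma: 10:15–11:30, 16:15–18:00.
Maya ∩ Keiko ∩ Uma ∩ Chen: 10:15–11:30, 16:15–18:00.
Maya ∩ Keiko ∩ Uma ∩ Chen ∩ Aarav: 10:15–11:30.
Windows ≥ 45 min: 10:15–11:30.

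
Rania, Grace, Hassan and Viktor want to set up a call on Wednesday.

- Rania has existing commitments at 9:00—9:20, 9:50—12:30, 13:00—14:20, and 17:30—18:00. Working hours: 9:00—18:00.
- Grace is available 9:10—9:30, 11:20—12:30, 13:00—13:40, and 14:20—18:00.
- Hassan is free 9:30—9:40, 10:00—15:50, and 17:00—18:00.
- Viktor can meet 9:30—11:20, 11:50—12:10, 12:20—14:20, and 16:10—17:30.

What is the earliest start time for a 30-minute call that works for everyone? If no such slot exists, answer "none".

Rania free within 09:00–18:00: 09:20–09:50, 12:30–13:00, 14:20–17:30.
Rania ∩ Grace: 09:20–09:30, 14:20–17:30.
Rania ∩ Grace ∩ Hassan: 14:20–15:50, 17:00–17:30.
Rania ∩ Grace ∩ Hassan ∩ Viktor: 17:00–17:30.
Windows ≥ 30 min: 17:00–17:30.
Earliest such window starts at 17:00.

17:00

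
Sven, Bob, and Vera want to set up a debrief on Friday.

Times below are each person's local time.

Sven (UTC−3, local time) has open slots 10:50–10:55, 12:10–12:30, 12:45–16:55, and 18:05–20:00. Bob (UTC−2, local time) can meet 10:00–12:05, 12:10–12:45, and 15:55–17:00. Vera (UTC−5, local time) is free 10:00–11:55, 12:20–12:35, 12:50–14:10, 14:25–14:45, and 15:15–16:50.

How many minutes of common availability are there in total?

Sven → UTC: 13:50–13:55, 15:10–15:30, 15:45–19:55, 21:05–23:00.
Bob → UTC: 12:00–14:05, 14:10–14:45, 17:55–19:00.
Vera → UTC: 15:00–16:55, 17:20–17:35, 17:50–19:10, 19:25–19:45, 20:15–21:50.
Sven ∩ Bob: 13:50–13:55, 17:55–19:00.
Sven ∩ Bob ∩ Vera: 17:55–19:00.
Total common minutes: 65.

65 minutes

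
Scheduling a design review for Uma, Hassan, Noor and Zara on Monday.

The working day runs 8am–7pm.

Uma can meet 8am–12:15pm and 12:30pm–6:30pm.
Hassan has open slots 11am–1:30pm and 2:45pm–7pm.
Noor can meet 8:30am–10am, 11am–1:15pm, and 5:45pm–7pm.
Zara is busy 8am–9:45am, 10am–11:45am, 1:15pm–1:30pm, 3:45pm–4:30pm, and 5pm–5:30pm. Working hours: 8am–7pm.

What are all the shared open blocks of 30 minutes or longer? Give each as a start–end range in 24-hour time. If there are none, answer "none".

Zara free within 08:00–19:00: 09:45–10:00, 11:45–13:15, 13:30–15:45, 16:30–17:00, 17:30–19:00.
Uma ∩ Hassan: 11:00–12:15, 12:30–13:30, 14:45–18:30.
Uma ∩ Hassan ∩ Noor: 11:00–12:15, 12:30–13:15, 17:45–18:30.
Uma ∩ Hassan ∩ Noor ∩ Zara: 11:45–12:15, 12:30–13:15, 17:45–18:30.
Windows ≥ 30 min: 11:45–12:15, 12:30–13:15, 17:45–18:30.

11:45–12:15, 12:30–13:15, 17:45–18:30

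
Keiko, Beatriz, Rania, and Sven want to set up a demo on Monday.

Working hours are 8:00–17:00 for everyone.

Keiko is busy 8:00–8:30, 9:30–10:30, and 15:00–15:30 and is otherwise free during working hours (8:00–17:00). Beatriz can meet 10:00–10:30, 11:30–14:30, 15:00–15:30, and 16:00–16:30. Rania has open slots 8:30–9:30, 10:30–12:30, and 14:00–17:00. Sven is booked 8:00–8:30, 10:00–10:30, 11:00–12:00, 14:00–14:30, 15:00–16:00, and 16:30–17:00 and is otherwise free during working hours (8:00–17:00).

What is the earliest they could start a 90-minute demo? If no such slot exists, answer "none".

Keiko free within 08:00–17:00: 08:30–09:30, 10:30–15:00, 15:30–17:00.
Sven free within 08:00–17:00: 08:30–10:00, 10:30–11:00, 12:00–14:00, 14:30–15:00, 16:00–16:30.
Keiko ∩ Beatriz: 11:30–14:30, 16:00–16:30.
Keiko ∩ Beatriz ∩ Rania: 11:30–12:30, 14:00–14:30, 16:00–16:30.
Keiko ∩ Beatriz ∩ Rania ∩ Sven: 12:00–12:30, 16:00–16:30.
Windows ≥ 90 min: (none).

none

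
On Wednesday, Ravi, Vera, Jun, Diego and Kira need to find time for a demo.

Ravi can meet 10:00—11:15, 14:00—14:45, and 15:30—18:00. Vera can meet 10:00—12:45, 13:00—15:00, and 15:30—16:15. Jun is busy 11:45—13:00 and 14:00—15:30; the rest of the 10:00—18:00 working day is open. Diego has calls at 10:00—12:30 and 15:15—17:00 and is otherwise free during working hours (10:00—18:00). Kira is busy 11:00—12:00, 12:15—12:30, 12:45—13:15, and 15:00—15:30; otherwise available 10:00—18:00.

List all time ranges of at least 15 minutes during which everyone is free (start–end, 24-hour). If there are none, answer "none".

Jun free within 10:00–18:00: 10:00–11:45, 13:00–14:00, 15:30–18:00.
Diego free within 10:00–18:00: 12:30–15:15, 17:00–18:00.
Kira free within 10:00–18:00: 10:00–11:00, 12:00–12:15, 12:30–12:45, 13:15–15:00, 15:30–18:00.
Ravi ∩ Vera: 10:00–11:15, 14:00–14:45, 15:30–16:15.
Ravi ∩ Vera ∩ Jun: 10:00–11:15, 15:30–16:15.
Ravi ∩ Vera ∩ Jun ∩ Diego: (none).
Ravi ∩ Vera ∩ Jun ∩ Diego ∩ Kira: (none).
Windows ≥ 15 min: (none).

none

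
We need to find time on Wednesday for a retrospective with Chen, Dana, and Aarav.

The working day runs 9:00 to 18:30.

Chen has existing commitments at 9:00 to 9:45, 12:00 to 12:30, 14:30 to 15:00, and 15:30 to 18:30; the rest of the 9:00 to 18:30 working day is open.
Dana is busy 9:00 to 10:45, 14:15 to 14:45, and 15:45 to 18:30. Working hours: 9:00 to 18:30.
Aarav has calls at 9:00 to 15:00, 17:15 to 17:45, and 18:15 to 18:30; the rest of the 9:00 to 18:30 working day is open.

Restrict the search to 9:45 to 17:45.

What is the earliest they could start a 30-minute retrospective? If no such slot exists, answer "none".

15:00

Chen free within 09:00–18:30: 09:45–12:00, 12:30–14:30, 15:00–15:30.
Dana free within 09:00–18:30: 10:45–14:15, 14:45–15:45.
Aarav free within 09:00–18:30: 15:00–17:15, 17:45–18:15.
Chen ∩ Dana: 10:45–12:00, 12:30–14:15, 15:00–15:30.
Chen ∩ Dana ∩ Aarav: 15:00–15:30.
Restricted to 09:45–17:45: 15:00–15:30.
Windows ≥ 30 min: 15:00–15:30.
Earliest such window starts at 15:00.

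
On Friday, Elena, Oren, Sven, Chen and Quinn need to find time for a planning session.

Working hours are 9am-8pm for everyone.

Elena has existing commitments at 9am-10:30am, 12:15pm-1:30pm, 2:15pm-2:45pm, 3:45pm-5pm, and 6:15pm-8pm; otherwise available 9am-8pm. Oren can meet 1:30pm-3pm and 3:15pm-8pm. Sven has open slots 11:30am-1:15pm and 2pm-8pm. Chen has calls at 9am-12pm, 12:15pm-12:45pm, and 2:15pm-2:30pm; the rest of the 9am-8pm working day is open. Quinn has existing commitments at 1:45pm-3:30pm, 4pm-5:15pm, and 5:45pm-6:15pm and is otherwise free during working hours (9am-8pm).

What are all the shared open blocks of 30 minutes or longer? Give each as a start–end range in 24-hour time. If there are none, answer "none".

Elena free within 09:00–20:00: 10:30–12:15, 13:30–14:15, 14:45–15:45, 17:00–18:15.
Chen free within 09:00–20:00: 12:00–12:15, 12:45–14:15, 14:30–20:00.
Quinn free within 09:00–20:00: 09:00–13:45, 15:30–16:00, 17:15–17:45, 18:15–20:00.
Elena ∩ Oren: 13:30–14:15, 14:45–15:00, 15:15–15:45, 17:00–18:15.
Elena ∩ Oren ∩ Sven: 14:00–14:15, 14:45–15:00, 15:15–15:45, 17:00–18:15.
Elena ∩ Oren ∩ Sven ∩ Chen: 14:00–14:15, 14:45–15:00, 15:15–15:45, 17:00–18:15.
Elena ∩ Oren ∩ Sven ∩ Chen ∩ Quinn: 15:30–15:45, 17:15–17:45.
Windows ≥ 30 min: 17:15–17:45.

17:15–17:45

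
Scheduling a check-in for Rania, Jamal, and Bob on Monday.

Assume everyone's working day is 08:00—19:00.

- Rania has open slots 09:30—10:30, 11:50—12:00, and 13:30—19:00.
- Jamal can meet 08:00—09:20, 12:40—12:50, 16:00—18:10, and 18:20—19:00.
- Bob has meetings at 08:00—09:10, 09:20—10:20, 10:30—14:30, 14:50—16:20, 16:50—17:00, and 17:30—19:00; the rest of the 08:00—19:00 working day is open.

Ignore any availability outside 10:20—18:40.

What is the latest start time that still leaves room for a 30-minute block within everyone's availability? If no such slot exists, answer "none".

17:00

Bob free within 08:00–19:00: 09:10–09:20, 10:20–10:30, 14:30–14:50, 16:20–16:50, 17:00–17:30.
Rania ∩ Jamal: 16:00–18:10, 18:20–19:00.
Rania ∩ Jamal ∩ Bob: 16:20–16:50, 17:00–17:30.
Restricted to 10:20–18:40: 16:20–16:50, 17:00–17:30.
Windows ≥ 30 min: 16:20–16:50, 17:00–17:30.
Latest start in the last window 17:00–17:30 is 17:30 − 30 min = 17:00.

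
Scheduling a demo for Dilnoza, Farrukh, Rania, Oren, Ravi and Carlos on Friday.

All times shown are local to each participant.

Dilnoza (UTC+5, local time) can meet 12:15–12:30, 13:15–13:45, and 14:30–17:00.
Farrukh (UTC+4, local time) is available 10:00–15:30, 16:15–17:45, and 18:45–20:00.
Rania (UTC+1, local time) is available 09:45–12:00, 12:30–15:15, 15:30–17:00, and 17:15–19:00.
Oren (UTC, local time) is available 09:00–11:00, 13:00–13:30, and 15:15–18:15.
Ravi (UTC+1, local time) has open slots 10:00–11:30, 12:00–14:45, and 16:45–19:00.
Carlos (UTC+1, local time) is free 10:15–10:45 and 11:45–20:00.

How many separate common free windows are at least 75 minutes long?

0

Dilnoza → UTC: 07:15–07:30, 08:15–08:45, 09:30–12:00.
Farrukh → UTC: 06:00–11:30, 12:15–13:45, 14:45–16:00.
Rania → UTC: 08:45–11:00, 11:30–14:15, 14:30–16:00, 16:15–18:00.
Oren → UTC: 09:00–11:00, 13:00–13:30, 15:15–18:15.
Ravi → UTC: 09:00–10:30, 11:00–13:45, 15:45–18:00.
Carlos → UTC: 09:15–09:45, 10:45–19:00.
Dilnoza ∩ Farrukh: 07:15–07:30, 08:15–08:45, 09:30–11:30.
Dilnoza ∩ Farrukh ∩ Rania: 09:30–11:00.
Dilnoza ∩ Farrukh ∩ Rania ∩ Oren: 09:30–11:00.
Dilnoza ∩ Farrukh ∩ Rania ∩ Oren ∩ Ravi: 09:30–10:30.
Dilnoza ∩ Farrukh ∩ Rania ∩ Oren ∩ Ravi ∩ Carlos: 09:30–09:45.
Windows ≥ 75 min: (none).
That's 0 windows.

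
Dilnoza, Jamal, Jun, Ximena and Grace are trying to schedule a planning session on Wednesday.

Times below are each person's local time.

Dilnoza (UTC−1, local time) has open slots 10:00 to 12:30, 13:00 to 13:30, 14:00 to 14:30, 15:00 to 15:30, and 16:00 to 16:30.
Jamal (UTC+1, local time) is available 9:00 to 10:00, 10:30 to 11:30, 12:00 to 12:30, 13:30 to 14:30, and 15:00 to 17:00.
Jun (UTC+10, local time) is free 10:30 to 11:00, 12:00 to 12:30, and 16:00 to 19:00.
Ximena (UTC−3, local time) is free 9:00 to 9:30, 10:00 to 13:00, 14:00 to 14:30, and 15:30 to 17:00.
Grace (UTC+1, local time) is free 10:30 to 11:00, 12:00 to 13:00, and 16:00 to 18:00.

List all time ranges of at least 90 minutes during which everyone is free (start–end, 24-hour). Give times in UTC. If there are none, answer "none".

Dilnoza → UTC: 11:00–13:30, 14:00–14:30, 15:00–15:30, 16:00–16:30, 17:00–17:30.
Jamal → UTC: 08:00–09:00, 09:30–10:30, 11:00–11:30, 12:30–13:30, 14:00–16:00.
Jun → UTC: 00:30–01:00, 02:00–02:30, 06:00–09:00.
Ximena → UTC: 12:00–12:30, 13:00–16:00, 17:00–17:30, 18:30–20:00.
Grace → UTC: 09:30–10:00, 11:00–12:00, 15:00–17:00.
Dilnoza ∩ Jamal: 11:00–11:30, 12:30–13:30, 14:00–14:30, 15:00–15:30.
Dilnoza ∩ Jamal ∩ Jun: (none).
Dilnoza ∩ Jamal ∩ Jun ∩ Ximena: (none).
Dilnoza ∩ Jamal ∩ Jun ∩ Ximena ∩ Grace: (none).
Windows ≥ 90 min: (none).

none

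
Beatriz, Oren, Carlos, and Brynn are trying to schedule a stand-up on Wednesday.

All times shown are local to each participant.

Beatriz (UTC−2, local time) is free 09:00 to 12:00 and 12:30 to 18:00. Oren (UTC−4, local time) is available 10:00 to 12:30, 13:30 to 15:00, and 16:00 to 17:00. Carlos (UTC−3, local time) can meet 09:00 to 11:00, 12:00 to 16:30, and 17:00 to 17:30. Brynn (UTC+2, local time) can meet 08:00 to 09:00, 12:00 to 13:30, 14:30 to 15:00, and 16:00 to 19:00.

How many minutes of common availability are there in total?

90 minutes

Beatriz → UTC: 11:00–14:00, 14:30–20:00.
Oren → UTC: 14:00–16:30, 17:30–19:00, 20:00–21:00.
Carlos → UTC: 12:00–14:00, 15:00–19:30, 20:00–20:30.
Brynn → UTC: 06:00–07:00, 10:00–11:30, 12:30–13:00, 14:00–17:00.
Beatriz ∩ Oren: 14:30–16:30, 17:30–19:00.
Beatriz ∩ Oren ∩ Carlos: 15:00–16:30, 17:30–19:00.
Beatriz ∩ Oren ∩ Carlos ∩ Brynn: 15:00–16:30.
Total common minutes: 90.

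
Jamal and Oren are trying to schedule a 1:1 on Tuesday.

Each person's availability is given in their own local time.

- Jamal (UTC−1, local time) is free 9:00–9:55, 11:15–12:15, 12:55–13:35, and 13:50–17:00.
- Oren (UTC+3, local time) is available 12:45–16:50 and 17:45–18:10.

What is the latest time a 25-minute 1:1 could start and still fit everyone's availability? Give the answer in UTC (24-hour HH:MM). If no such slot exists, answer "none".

12:50

Jamal → UTC: 10:00–10:55, 12:15–13:15, 13:55–14:35, 14:50–18:00.
Oren → UTC: 09:45–13:50, 14:45–15:10.
Jamal ∩ Oren: 10:00–10:55, 12:15–13:15, 14:50–15:10.
Windows ≥ 25 min: 10:00–10:55, 12:15–13:15.
Latest start in the last window 12:15–13:15 is 13:15 − 25 min = 12:50.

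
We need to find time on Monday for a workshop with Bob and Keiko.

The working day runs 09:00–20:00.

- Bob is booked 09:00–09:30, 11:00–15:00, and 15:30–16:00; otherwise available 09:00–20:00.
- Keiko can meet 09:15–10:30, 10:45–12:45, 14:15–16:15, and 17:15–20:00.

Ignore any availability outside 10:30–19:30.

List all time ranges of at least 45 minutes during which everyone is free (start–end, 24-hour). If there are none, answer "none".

Bob free within 09:00–20:00: 09:30–11:00, 15:00–15:30, 16:00–20:00.
Bob ∩ Keiko: 09:30–10:30, 10:45–11:00, 15:00–15:30, 16:00–16:15, 17:15–20:00.
Restricted to 10:30–19:30: 10:45–11:00, 15:00–15:30, 16:00–16:15, 17:15–19:30.
Windows ≥ 45 min: 17:15–19:30.

17:15–19:30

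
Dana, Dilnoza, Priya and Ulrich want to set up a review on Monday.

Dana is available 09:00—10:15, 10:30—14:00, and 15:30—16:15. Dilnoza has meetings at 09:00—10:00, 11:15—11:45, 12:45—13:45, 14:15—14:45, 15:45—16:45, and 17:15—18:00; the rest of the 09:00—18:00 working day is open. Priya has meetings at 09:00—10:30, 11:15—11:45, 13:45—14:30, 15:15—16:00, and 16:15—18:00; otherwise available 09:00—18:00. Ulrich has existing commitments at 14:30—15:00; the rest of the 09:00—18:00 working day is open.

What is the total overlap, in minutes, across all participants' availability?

Dilnoza free within 09:00–18:00: 10:00–11:15, 11:45–12:45, 13:45–14:15, 14:45–15:45, 16:45–17:15.
Priya free within 09:00–18:00: 10:30–11:15, 11:45–13:45, 14:30–15:15, 16:00–16:15.
Ulrich free within 09:00–18:00: 09:00–14:30, 15:00–18:00.
Dana ∩ Dilnoza: 10:00–10:15, 10:30–11:15, 11:45–12:45, 13:45–14:00, 15:30–15:45.
Dana ∩ Dilnoza ∩ Priya: 10:30–11:15, 11:45–12:45.
Dana ∩ Dilnoza ∩ Priya ∩ Ulrich: 10:30–11:15, 11:45–12:45.
Total common minutes: 45 + 60 = 105.

105 minutes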